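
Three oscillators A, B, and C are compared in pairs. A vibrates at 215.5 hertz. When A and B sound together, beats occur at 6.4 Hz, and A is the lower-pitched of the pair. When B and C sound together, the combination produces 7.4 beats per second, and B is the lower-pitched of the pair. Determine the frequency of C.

B is above A, so f_B = 215.5 + 6.4 = 221.9 Hz.
C is above B, so f_C = 221.9 + 7.4 = 229.3 Hz.

229.3 Hz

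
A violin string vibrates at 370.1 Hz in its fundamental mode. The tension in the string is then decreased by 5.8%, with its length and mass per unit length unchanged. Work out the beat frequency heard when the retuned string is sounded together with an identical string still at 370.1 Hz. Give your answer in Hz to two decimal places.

For a string, f ∝ √T, so the new frequency is 370.1·√0.942 = 359.2068 Hz.
f_beat = |359.2068 − 370.1| = 10.89 Hz.

10.89 Hz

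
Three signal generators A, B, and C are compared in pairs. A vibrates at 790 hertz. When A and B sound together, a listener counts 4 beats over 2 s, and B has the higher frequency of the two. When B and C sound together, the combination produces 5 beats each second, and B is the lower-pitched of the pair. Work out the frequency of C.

A–B: Beat frequency = 4/2 = 2 Hz.
B is above A, so f_B = 790 + 2 = 792 Hz.
C is above B, so f_C = 792 + 5 = 797 Hz.

797 Hz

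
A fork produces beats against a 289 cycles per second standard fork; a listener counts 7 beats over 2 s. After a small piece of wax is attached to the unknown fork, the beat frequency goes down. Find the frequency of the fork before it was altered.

Beat frequency = 7/2 = 3.5 Hz.
|f − 289| = 3.5, so the fork was at either 285.5 Hz or 292.5 Hz.
Loading a fork with wax lowers its frequency; the adjustment lowers the fork's frequency.
The beat rate fell, so the adjustment moved the fork toward 289 Hz — it must have started above the reference.

292.5 Hz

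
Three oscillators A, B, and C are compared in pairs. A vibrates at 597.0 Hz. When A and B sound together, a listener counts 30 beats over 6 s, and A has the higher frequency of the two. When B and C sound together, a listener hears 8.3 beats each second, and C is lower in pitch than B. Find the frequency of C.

A–B: Beat frequency = 30/6 = 5 Hz.
B is below A, so f_B = 597.0 − 5 = 592 Hz.
C is below B, so f_C = 592 − 8.3 = 583.7 Hz.

583.7 Hz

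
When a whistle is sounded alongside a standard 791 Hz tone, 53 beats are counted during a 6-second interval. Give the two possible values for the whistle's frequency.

782.1667 Hz or 799.8333 Hz

Beat frequency = 53/6 = 8.8333 Hz.
|f − 791| = 8.8333, so f = 791 ± 8.8333.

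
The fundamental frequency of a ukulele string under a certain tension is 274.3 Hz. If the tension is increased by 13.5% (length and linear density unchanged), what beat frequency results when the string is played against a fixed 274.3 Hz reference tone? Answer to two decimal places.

For a string, f ∝ √T, so the new frequency is 274.3·√1.135 = 292.2293 Hz.
f_beat = |292.2293 − 274.3| = 17.93 Hz.

17.93 Hz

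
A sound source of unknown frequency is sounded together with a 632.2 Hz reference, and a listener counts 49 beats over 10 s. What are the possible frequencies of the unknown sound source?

Beat frequency = 49/10 = 4.9 Hz.
|f − 632.2| = 4.9, so f = 632.2 ± 4.9.

627.3 Hz or 637.1 Hz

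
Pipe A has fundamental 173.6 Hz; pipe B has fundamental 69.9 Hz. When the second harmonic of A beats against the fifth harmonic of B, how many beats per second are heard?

2.3 Hz

Second harmonic of the first: 2·173.6 = 347.2 Hz.
Fifth harmonic of the second: 5·69.9 = 349.5 Hz.
f_beat = |347.2 − 349.5| = 2.3 Hz.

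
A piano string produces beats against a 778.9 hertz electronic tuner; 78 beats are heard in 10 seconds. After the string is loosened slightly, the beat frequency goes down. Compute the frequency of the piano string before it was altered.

786.7 Hz

Beat frequency = 78/10 = 7.8 Hz.
|f − 778.9| = 7.8, so the piano string was at either 771.1 Hz or 786.7 Hz.
Reducing tension lowers a string's frequency; the adjustment lowers the piano string's frequency.
The beat rate fell, so the adjustment moved the piano string toward 778.9 Hz — it must have started above the reference.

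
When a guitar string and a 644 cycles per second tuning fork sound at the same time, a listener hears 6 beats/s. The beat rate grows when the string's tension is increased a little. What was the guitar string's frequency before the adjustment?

|f − 644| = 6, so the guitar string was at either 638 Hz or 650 Hz.
Higher tension means higher frequency; the adjustment raises the guitar string's frequency.
The beat rate rose, so the adjustment moved the guitar string further from 644 Hz — it was already above the reference.

650 Hz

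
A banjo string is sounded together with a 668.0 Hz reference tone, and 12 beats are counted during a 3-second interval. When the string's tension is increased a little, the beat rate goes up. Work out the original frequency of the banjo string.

672 Hz

Beat frequency = 12/3 = 4 Hz.
|f − 668.0| = 4, so the banjo string was at either 664 Hz or 672 Hz.
Higher tension means higher frequency; the adjustment raises the banjo string's frequency.
The beat rate rose, so the adjustment moved the banjo string further from 668.0 Hz — it was already above the reference.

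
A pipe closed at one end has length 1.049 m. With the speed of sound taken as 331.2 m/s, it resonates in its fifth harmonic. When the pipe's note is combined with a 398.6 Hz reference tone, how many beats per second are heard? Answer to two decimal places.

Closed pipe (odd harmonics): f_n = n·v/(4L) = 5·331.2/(4·1.049) = 394.6616 Hz.
f_beat = |394.6616 − 398.6| = 3.94 Hz.

3.94 Hz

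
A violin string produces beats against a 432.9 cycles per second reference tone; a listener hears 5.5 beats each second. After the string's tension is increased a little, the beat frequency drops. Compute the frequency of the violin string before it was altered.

|f − 432.9| = 5.5, so the violin string was at either 427.4 Hz or 438.4 Hz.
Higher tension means higher frequency; the adjustment raises the violin string's frequency.
The beat rate fell, so the adjustment moved the violin string toward 432.9 Hz — it must have started below the reference.

427.4 Hz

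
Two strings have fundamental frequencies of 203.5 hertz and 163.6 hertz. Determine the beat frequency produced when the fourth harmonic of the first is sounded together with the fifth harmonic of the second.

4.0 Hz

Fourth harmonic of the first: 4·203.5 = 814.0 Hz.
Fifth harmonic of the second: 5·163.6 = 818.0 Hz.
f_beat = |814.0 − 818.0| = 4.0 Hz.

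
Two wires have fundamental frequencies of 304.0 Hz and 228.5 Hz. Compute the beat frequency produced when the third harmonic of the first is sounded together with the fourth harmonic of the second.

Third harmonic of the first: 3·304.0 = 912.0 Hz.
Fourth harmonic of the second: 4·228.5 = 914.0 Hz.
f_beat = |912.0 − 914.0| = 2.0 Hz.

2.0 Hz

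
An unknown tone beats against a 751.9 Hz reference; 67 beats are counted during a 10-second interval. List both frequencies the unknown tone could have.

745.2 Hz or 758.6 Hz

Beat frequency = 67/10 = 6.7 Hz.
|f − 751.9| = 6.7, so f = 751.9 ± 6.7.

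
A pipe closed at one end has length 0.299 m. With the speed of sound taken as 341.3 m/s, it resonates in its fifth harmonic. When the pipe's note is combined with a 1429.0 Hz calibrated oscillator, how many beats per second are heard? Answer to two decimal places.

2.16 Hz

Closed pipe (odd harmonics): f_n = n·v/(4L) = 5·341.3/(4·0.299) = 1426.8395 Hz.
f_beat = |1426.8395 − 1429.0| = 2.16 Hz.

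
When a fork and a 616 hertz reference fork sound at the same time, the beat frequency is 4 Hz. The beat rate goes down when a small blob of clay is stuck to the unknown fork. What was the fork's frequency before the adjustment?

|f − 616| = 4, so the fork was at either 612 Hz or 620 Hz.
Adding mass to a fork lowers its frequency; the adjustment lowers the fork's frequency.
The beat rate fell, so the adjustment moved the fork toward 616 Hz — it must have started above the reference.

620 Hz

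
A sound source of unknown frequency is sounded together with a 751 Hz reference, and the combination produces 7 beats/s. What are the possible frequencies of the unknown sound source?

744 Hz or 758 Hz

|f − 751| = 7, so f = 751 ± 7.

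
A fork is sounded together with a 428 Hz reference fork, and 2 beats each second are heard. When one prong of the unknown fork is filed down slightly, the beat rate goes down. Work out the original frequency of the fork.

426 Hz

|f − 428| = 2, so the fork was at either 426 Hz or 430 Hz.
Filing a prong removes mass and raises the fork's frequency; the adjustment raises the fork's frequency.
The beat rate fell, so the adjustment moved the fork toward 428 Hz — it must have started below the reference.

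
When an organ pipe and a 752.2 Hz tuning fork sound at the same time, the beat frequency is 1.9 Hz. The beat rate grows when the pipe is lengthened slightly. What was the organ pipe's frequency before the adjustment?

750.3 Hz

|f − 752.2| = 1.9, so the organ pipe was at either 750.3 Hz or 754.1 Hz.
A longer pipe has a lower fundamental; the adjustment lowers the organ pipe's frequency.
The beat rate rose, so the adjustment moved the organ pipe further from 752.2 Hz — it was already below the reference.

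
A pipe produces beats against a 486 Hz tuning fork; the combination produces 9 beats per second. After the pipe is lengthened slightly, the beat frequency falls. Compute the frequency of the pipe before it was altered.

|f − 486| = 9, so the pipe was at either 477 Hz or 495 Hz.
A longer pipe has a lower fundamental; the adjustment lowers the pipe's frequency.
The beat rate fell, so the adjustment moved the pipe toward 486 Hz — it must have started above the reference.

495 Hz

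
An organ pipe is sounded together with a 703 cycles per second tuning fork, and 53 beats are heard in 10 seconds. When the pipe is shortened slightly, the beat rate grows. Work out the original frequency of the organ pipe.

708.3 Hz

Beat frequency = 53/10 = 5.3 Hz.
|f − 703| = 5.3, so the organ pipe was at either 697.7 Hz or 708.3 Hz.
A shorter pipe has a higher fundamental; the adjustment raises the organ pipe's frequency.
The beat rate rose, so the adjustment moved the organ pipe further from 703 Hz — it was already above the reference.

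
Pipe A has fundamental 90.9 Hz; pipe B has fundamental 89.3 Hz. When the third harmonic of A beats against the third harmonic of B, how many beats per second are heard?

4.8 Hz

Third harmonic of the first: 3·90.9 = 272.7 Hz.
Third harmonic of the second: 3·89.3 = 267.9 Hz.
f_beat = |272.7 − 267.9| = 4.8 Hz.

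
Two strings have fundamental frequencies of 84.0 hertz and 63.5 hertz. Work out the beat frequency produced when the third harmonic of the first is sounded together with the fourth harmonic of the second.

Third harmonic of the first: 3·84.0 = 252.0 Hz.
Fourth harmonic of the second: 4·63.5 = 254.0 Hz.
f_beat = |252.0 − 254.0| = 2.0 Hz.

2.0 Hz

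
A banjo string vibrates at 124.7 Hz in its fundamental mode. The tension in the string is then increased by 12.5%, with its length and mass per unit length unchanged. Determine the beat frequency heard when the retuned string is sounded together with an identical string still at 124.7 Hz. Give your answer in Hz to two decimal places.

For a string, f ∝ √T, so the new frequency is 124.7·√1.125 = 132.2643 Hz.
f_beat = |132.2643 − 124.7| = 7.56 Hz.

7.56 Hz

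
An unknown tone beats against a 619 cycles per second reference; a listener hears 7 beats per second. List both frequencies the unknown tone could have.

|f − 619| = 7, so f = 619 ± 7.

612 Hz or 626 Hz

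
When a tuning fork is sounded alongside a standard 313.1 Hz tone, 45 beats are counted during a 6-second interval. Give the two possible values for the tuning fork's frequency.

Beat frequency = 45/6 = 7.5 Hz.
|f − 313.1| = 7.5, so f = 313.1 ± 7.5.

305.6 Hz or 320.6 Hz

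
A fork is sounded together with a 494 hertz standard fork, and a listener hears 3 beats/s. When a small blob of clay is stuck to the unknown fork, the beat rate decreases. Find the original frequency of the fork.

497 Hz

|f − 494| = 3, so the fork was at either 491 Hz or 497 Hz.
Adding mass to a fork lowers its frequency; the adjustment lowers the fork's frequency.
The beat rate fell, so the adjustment moved the fork toward 494 Hz — it must have started above the reference.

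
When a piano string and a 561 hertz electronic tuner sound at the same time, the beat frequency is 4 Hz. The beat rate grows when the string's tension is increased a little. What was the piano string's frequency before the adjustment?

|f − 561| = 4, so the piano string was at either 557 Hz or 565 Hz.
Higher tension means higher frequency; the adjustment raises the piano string's frequency.
The beat rate rose, so the adjustment moved the piano string further from 561 Hz — it was already above the reference.

565 Hz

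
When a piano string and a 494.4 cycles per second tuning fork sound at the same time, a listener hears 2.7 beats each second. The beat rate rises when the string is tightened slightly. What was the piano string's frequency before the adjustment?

497.1 Hz

|f − 494.4| = 2.7, so the piano string was at either 491.7 Hz or 497.1 Hz.
Increasing tension raises a string's frequency; the adjustment raises the piano string's frequency.
The beat rate rose, so the adjustment moved the piano string further from 494.4 Hz — it was already above the reference.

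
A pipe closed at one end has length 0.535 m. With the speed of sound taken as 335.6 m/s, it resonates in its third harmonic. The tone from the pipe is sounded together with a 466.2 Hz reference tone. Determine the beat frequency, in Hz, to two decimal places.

4.27 Hz

Closed pipe (odd harmonics): f_n = n·v/(4L) = 3·335.6/(4·0.535) = 470.4673 Hz.
f_beat = |470.4673 − 466.2| = 4.27 Hz.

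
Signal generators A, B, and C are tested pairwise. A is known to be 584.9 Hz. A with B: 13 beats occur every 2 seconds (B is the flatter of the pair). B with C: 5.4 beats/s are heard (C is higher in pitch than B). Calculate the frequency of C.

A–B: Beat frequency = 13/2 = 6.5 Hz.
B is below A, so f_B = 584.9 − 6.5 = 578.4 Hz.
C is above B, so f_C = 578.4 + 5.4 = 583.8 Hz.

583.8 Hz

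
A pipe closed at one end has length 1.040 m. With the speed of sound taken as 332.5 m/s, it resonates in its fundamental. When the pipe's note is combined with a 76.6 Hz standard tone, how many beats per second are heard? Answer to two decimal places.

3.33 Hz

Closed pipe (odd harmonics): f_n = n·v/(4L) = 1·332.5/(4·1.040) = 79.9279 Hz.
f_beat = |79.9279 − 76.6| = 3.33 Hz.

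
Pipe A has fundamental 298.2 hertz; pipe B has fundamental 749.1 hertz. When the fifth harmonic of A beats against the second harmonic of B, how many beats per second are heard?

7.2 Hz

Fifth harmonic of the first: 5·298.2 = 1491.0 Hz.
Second harmonic of the second: 2·749.1 = 1498.2 Hz.
f_beat = |1491.0 − 1498.2| = 7.2 Hz.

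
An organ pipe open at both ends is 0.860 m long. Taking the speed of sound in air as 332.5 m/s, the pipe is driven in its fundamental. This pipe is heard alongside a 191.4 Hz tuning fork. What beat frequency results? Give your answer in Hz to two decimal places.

1.91 Hz

Open pipe: f_n = n·v/(2L) = 1·332.5/(2·0.860) = 193.3140 Hz.
f_beat = |193.3140 − 191.4| = 1.91 Hz.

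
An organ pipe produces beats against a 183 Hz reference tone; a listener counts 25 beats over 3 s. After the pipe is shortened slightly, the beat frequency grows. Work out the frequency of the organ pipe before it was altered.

Beat frequency = 25/3 = 8.3333 Hz.
|f − 183| = 8.3333, so the organ pipe was at either 174.6667 Hz or 191.3333 Hz.
A shorter pipe has a higher fundamental; the adjustment raises the organ pipe's frequency.
The beat rate rose, so the adjustment moved the organ pipe further from 183 Hz — it was already above the reference.

191.3333 Hz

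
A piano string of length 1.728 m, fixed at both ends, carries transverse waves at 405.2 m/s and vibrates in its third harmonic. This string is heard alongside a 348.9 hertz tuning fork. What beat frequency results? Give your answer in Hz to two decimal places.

2.84 Hz

For a string fixed at both ends, f_n = n·v/(2L) = 3·405.2/(2·1.728) = 351.7361 Hz.
f_beat = |351.7361 − 348.9| = 2.84 Hz.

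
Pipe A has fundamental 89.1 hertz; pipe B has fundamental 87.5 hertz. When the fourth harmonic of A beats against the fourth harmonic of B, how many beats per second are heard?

Fourth harmonic of the first: 4·89.1 = 356.4 Hz.
Fourth harmonic of the second: 4·87.5 = 350.0 Hz.
f_beat = |356.4 − 350.0| = 6.4 Hz.

6.4 Hz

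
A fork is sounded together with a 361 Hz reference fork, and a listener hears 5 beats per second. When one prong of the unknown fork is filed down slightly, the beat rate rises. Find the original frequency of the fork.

366 Hz

|f − 361| = 5, so the fork was at either 356 Hz or 366 Hz.
Filing a prong removes mass and raises the fork's frequency; the adjustment raises the fork's frequency.
The beat rate rose, so the adjustment moved the fork further from 361 Hz — it was already above the reference.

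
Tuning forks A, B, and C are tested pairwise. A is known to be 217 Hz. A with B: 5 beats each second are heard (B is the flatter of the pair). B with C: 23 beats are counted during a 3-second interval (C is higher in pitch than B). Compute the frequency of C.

219.6667 Hz

B is below A, so f_B = 217 − 5 = 212 Hz.
B–C: Beat frequency = 23/3 = 7.6667 Hz.
C is above B, so f_C = 212 + 7.6667 = 219.6667 Hz.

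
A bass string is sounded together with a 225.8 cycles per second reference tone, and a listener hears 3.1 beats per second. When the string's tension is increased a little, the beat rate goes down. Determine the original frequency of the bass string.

222.7 Hz

|f − 225.8| = 3.1, so the bass string was at either 222.7 Hz or 228.9 Hz.
Higher tension means higher frequency; the adjustment raises the bass string's frequency.
The beat rate fell, so the adjustment moved the bass string toward 225.8 Hz — it must have started below the reference.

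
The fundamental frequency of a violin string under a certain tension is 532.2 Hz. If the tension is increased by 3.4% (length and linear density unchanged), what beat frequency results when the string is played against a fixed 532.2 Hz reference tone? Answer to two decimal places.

8.97 Hz

For a string, f ∝ √T, so the new frequency is 532.2·√1.034 = 541.1718 Hz.
f_beat = |541.1718 − 532.2| = 8.97 Hz.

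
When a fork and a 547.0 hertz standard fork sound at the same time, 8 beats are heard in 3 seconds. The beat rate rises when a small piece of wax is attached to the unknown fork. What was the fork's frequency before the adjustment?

Beat frequency = 8/3 = 2.6667 Hz.
|f − 547.0| = 2.6667, so the fork was at either 544.3333 Hz or 549.6667 Hz.
Loading a fork with wax lowers its frequency; the adjustment lowers the fork's frequency.
The beat rate rose, so the adjustment moved the fork further from 547.0 Hz — it was already below the reference.

544.3333 Hz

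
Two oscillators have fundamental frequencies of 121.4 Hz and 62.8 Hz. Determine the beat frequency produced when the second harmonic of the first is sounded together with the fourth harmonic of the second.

8.4 Hz

Second harmonic of the first: 2·121.4 = 242.8 Hz.
Fourth harmonic of the second: 4·62.8 = 251.2 Hz.
f_beat = |242.8 − 251.2| = 8.4 Hz.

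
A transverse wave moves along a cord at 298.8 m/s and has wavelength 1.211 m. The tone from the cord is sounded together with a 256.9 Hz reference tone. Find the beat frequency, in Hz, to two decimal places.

10.16 Hz

Source frequency f = v/λ = 298.8/1.211 = 246.7382 Hz.
f_beat = |246.7382 − 256.9| = 10.16 Hz.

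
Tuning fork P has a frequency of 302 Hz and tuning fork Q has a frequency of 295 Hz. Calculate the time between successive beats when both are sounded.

0.143 s

f_beat = |302 − 295| = 7 Hz.
Beat period T = 1 / f_beat = 1 / 7 s.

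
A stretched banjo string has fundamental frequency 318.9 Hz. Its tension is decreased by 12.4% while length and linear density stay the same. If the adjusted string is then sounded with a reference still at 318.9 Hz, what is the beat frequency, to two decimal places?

20.43 Hz

For a string, f ∝ √T, so the new frequency is 318.9·√0.876 = 298.4740 Hz.
f_beat = |298.4740 − 318.9| = 20.43 Hz.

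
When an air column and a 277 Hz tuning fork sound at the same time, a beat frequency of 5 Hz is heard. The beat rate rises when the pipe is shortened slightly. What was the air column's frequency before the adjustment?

|f − 277| = 5, so the air column was at either 272 Hz or 282 Hz.
A shorter pipe has a higher fundamental; the adjustment raises the air column's frequency.
The beat rate rose, so the adjustment moved the air column further from 277 Hz — it was already above the reference.

282 Hz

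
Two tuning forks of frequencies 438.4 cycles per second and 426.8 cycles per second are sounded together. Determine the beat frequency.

11.6 Hz

f_beat = |f₁ − f₂|.
|438.4 − 426.8| = 11.6 Hz.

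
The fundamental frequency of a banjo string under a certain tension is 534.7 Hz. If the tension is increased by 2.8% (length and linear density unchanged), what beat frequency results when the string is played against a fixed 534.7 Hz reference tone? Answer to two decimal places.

For a string, f ∝ √T, so the new frequency is 534.7·√1.028 = 542.1341 Hz.
f_beat = |542.1341 − 534.7| = 7.43 Hz.

7.43 Hz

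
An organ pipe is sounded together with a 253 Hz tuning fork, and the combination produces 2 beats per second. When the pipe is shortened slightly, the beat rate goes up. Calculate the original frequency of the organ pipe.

255 Hz

|f − 253| = 2, so the organ pipe was at either 251 Hz or 255 Hz.
A shorter pipe has a higher fundamental; the adjustment raises the organ pipe's frequency.
The beat rate rose, so the adjustment moved the organ pipe further from 253 Hz — it was already above the reference.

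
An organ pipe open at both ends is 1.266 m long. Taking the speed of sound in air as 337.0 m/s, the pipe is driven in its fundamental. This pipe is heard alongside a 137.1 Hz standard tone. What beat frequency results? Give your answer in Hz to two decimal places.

4.00 Hz

Open pipe: f_n = n·v/(2L) = 1·337.0/(2·1.266) = 133.0964 Hz.
f_beat = |133.0964 − 137.1| = 4.00 Hz.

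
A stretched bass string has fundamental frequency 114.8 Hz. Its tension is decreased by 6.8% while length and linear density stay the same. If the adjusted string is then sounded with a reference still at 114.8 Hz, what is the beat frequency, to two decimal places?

3.97 Hz

For a string, f ∝ √T, so the new frequency is 114.8·√0.932 = 110.8281 Hz.
f_beat = |110.8281 − 114.8| = 3.97 Hz.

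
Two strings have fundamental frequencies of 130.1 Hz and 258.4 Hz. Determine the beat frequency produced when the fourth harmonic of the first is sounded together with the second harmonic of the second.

3.6 Hz

Fourth harmonic of the first: 4·130.1 = 520.4 Hz.
Second harmonic of the second: 2·258.4 = 516.8 Hz.
f_beat = |520.4 − 516.8| = 3.6 Hz.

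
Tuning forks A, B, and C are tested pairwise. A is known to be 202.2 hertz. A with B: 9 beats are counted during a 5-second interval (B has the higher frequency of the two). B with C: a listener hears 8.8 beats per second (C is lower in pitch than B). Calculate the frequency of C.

195.2 Hz

A–B: Beat frequency = 9/5 = 1.8 Hz.
B is above A, so f_B = 202.2 + 1.8 = 204 Hz.
C is below B, so f_C = 204 − 8.8 = 195.2 Hz.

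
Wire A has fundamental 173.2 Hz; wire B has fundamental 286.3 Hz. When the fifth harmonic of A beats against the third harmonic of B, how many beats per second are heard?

Fifth harmonic of the first: 5·173.2 = 866.0 Hz.
Third harmonic of the second: 3·286.3 = 858.9 Hz.
f_beat = |866.0 − 858.9| = 7.1 Hz.

7.1 Hz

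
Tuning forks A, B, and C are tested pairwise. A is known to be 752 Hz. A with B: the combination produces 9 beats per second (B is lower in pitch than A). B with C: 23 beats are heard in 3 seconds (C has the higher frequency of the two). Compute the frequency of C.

750.6667 Hz

B is below A, so f_B = 752 − 9 = 743 Hz.
B–C: Beat frequency = 23/3 = 7.6667 Hz.
C is above B, so f_C = 743 + 7.6667 = 750.6667 Hz.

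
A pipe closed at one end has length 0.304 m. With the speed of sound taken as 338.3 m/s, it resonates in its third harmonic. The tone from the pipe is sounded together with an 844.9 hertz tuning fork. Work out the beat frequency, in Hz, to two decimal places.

Closed pipe (odd harmonics): f_n = n·v/(4L) = 3·338.3/(4·0.304) = 834.6217 Hz.
f_beat = |834.6217 − 844.9| = 10.28 Hz.

10.28 Hz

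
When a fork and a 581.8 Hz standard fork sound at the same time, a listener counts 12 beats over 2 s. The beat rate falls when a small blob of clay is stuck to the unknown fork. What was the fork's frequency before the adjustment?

Beat frequency = 12/2 = 6 Hz.
|f − 581.8| = 6, so the fork was at either 575.8 Hz or 587.8 Hz.
Adding mass to a fork lowers its frequency; the adjustment lowers the fork's frequency.
The beat rate fell, so the adjustment moved the fork toward 581.8 Hz — it must have started above the reference.

587.8 Hz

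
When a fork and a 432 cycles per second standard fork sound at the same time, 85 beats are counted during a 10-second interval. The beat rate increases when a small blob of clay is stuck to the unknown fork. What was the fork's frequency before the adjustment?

Beat frequency = 85/10 = 8.5 Hz.
|f − 432| = 8.5, so the fork was at either 423.5 Hz or 440.5 Hz.
Adding mass to a fork lowers its frequency; the adjustment lowers the fork's frequency.
The beat rate rose, so the adjustment moved the fork further from 432 Hz — it was already below the reference.

423.5 Hz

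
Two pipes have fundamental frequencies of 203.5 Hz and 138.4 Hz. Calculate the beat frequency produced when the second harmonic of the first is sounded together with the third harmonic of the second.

Second harmonic of the first: 2·203.5 = 407.0 Hz.
Third harmonic of the second: 3·138.4 = 415.2 Hz.
f_beat = |407.0 − 415.2| = 8.2 Hz.

8.2 Hz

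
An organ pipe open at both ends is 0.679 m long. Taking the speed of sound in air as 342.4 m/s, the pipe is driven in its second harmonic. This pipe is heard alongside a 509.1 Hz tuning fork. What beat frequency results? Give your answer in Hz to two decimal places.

4.83 Hz

Open pipe: f_n = n·v/(2L) = 2·342.4/(2·0.679) = 504.2710 Hz.
f_beat = |504.2710 − 509.1| = 4.83 Hz.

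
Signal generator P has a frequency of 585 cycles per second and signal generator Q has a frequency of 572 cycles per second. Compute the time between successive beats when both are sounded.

f_beat = |585 − 572| = 13 Hz.
Beat period T = 1 / f_beat = 1 / 13 s.

0.077 s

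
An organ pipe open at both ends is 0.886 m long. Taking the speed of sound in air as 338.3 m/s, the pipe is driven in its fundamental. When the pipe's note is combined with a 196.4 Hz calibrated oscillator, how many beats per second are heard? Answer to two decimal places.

Open pipe: f_n = n·v/(2L) = 1·338.3/(2·0.886) = 190.9142 Hz.
f_beat = |190.9142 − 196.4| = 5.49 Hz.

5.49 Hz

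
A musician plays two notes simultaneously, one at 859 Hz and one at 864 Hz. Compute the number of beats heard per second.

5 Hz

Beats arise from superposition of two nearby frequencies; the beat rate is |f₁ − f₂|.
|859 − 864| = 5 Hz.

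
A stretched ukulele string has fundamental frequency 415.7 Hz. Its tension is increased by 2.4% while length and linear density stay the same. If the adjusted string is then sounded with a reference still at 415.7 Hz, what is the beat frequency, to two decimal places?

For a string, f ∝ √T, so the new frequency is 415.7·√1.024 = 420.6588 Hz.
f_beat = |420.6588 − 415.7| = 4.96 Hz.

4.96 Hz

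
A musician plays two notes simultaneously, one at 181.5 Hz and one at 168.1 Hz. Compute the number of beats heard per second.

The beat frequency equals the magnitude of the frequency difference.
|181.5 − 168.1| = 13.4 Hz.

13.4 Hz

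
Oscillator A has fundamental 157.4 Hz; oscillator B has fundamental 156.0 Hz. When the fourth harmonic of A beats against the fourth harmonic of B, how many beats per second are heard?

Fourth harmonic of the first: 4·157.4 = 629.6 Hz.
Fourth harmonic of the second: 4·156.0 = 624.0 Hz.
f_beat = |629.6 − 624.0| = 5.6 Hz.

5.6 Hz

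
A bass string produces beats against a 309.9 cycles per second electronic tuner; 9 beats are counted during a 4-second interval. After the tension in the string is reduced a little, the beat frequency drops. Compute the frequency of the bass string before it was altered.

312.15 Hz

Beat frequency = 9/4 = 2.25 Hz.
|f − 309.9| = 2.25, so the bass string was at either 307.65 Hz or 312.15 Hz.
Lower tension means lower frequency; the adjustment lowers the bass string's frequency.
The beat rate fell, so the adjustment moved the bass string toward 309.9 Hz — it must have started above the reference.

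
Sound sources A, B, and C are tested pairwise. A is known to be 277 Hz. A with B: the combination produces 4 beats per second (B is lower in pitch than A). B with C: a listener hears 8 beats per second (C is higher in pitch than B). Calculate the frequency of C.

281 Hz

B is below A, so f_B = 277 − 4 = 273 Hz.
C is above B, so f_C = 273 + 8 = 281 Hz.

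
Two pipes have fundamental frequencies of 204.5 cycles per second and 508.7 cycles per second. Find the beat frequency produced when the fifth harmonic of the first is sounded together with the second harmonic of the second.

Fifth harmonic of the first: 5·204.5 = 1022.5 Hz.
Second harmonic of the second: 2·508.7 = 1017.4 Hz.
f_beat = |1022.5 − 1017.4| = 5.1 Hz.

5.1 Hz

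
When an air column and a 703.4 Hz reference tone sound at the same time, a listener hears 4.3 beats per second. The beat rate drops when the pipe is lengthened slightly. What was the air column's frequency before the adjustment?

|f − 703.4| = 4.3, so the air column was at either 699.1 Hz or 707.7 Hz.
A longer pipe has a lower fundamental; the adjustment lowers the air column's frequency.
The beat rate fell, so the adjustment moved the air column toward 703.4 Hz — it must have started above the reference.

707.7 Hz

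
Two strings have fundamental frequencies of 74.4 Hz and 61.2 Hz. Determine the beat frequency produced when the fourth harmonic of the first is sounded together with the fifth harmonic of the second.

8.4 Hz

Fourth harmonic of the first: 4·74.4 = 297.6 Hz.
Fifth harmonic of the second: 5·61.2 = 306.0 Hz.
f_beat = |297.6 − 306.0| = 8.4 Hz.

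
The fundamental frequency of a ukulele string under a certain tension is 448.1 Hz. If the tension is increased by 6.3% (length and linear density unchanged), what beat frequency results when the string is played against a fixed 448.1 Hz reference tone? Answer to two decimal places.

For a string, f ∝ √T, so the new frequency is 448.1·√1.063 = 461.9996 Hz.
f_beat = |461.9996 − 448.1| = 13.90 Hz.

13.90 Hz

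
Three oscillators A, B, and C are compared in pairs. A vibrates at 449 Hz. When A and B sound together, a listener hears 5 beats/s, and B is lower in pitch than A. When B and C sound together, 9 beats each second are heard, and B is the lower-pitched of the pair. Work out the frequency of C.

B is below A, so f_B = 449 − 5 = 444 Hz.
C is above B, so f_C = 444 + 9 = 453 Hz.

453 Hz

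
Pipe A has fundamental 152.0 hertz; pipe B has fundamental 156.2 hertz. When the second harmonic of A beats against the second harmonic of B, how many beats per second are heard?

Second harmonic of the first: 2·152.0 = 304.0 Hz.
Second harmonic of the second: 2·156.2 = 312.4 Hz.
f_beat = |304.0 − 312.4| = 8.4 Hz.

8.4 Hz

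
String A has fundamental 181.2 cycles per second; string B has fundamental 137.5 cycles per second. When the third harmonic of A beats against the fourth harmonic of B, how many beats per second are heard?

6.4 Hz

Third harmonic of the first: 3·181.2 = 543.6 Hz.
Fourth harmonic of the second: 4·137.5 = 550.0 Hz.
f_beat = |543.6 − 550.0| = 6.4 Hz.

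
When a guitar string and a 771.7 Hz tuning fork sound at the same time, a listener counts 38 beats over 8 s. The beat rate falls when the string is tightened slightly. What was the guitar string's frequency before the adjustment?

Beat frequency = 38/8 = 4.75 Hz.
|f − 771.7| = 4.75, so the guitar string was at either 766.95 Hz or 776.45 Hz.
Increasing tension raises a string's frequency; the adjustment raises the guitar string's frequency.
The beat rate fell, so the adjustment moved the guitar string toward 771.7 Hz — it must have started below the reference.

766.95 Hz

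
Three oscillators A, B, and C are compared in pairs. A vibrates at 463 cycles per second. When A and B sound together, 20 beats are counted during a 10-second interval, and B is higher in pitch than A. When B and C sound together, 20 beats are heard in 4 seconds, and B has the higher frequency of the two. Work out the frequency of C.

A–B: Beat frequency = 20/10 = 2 Hz.
B is above A, so f_B = 463 + 2 = 465 Hz.
B–C: Beat frequency = 20/4 = 5 Hz.
C is below B, so f_C = 465 − 5 = 460 Hz.

460 Hz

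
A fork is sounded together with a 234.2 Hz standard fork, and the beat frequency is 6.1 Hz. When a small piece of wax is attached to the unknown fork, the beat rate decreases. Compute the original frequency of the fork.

240.3 Hz

|f − 234.2| = 6.1, so the fork was at either 228.1 Hz or 240.3 Hz.
Loading a fork with wax lowers its frequency; the adjustment lowers the fork's frequency.
The beat rate fell, so the adjustment moved the fork toward 234.2 Hz — it must have started above the reference.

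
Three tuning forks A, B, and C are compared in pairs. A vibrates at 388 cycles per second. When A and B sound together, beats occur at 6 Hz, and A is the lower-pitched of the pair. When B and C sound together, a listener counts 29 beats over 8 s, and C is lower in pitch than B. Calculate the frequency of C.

B is above A, so f_B = 388 + 6 = 394 Hz.
B–C: Beat frequency = 29/8 = 3.625 Hz.
C is below B, so f_C = 394 − 3.625 = 390.375 Hz.

390.375 Hz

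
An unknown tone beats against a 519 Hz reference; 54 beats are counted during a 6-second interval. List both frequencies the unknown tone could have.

Beat frequency = 54/6 = 9 Hz.
|f − 519| = 9, so f = 519 ± 9.

510 Hz or 528 Hz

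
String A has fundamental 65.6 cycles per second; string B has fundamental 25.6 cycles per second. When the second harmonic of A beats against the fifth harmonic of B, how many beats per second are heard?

Second harmonic of the first: 2·65.6 = 131.2 Hz.
Fifth harmonic of the second: 5·25.6 = 128.0 Hz.
f_beat = |131.2 − 128.0| = 3.2 Hz.

3.2 Hz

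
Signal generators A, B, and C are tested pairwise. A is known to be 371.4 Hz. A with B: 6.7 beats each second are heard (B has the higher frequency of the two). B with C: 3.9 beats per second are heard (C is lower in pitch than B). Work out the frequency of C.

B is above A, so f_B = 371.4 + 6.7 = 378.1 Hz.
C is below B, so f_C = 378.1 − 3.9 = 374.2 Hz.

374.2 Hz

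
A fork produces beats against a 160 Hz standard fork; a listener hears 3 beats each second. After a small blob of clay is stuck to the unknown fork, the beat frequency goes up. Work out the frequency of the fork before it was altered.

|f − 160| = 3, so the fork was at either 157 Hz or 163 Hz.
Adding mass to a fork lowers its frequency; the adjustment lowers the fork's frequency.
The beat rate rose, so the adjustment moved the fork further from 160 Hz — it was already below the reference.

157 Hz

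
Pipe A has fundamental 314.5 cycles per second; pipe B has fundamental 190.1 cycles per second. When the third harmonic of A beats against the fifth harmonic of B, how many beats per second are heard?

Third harmonic of the first: 3·314.5 = 943.5 Hz.
Fifth harmonic of the second: 5·190.1 = 950.5 Hz.
f_beat = |943.5 − 950.5| = 7.0 Hz.

7.0 Hz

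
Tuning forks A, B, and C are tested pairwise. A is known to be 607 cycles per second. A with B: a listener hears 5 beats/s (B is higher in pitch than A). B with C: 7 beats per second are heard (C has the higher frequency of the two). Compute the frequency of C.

B is above A, so f_B = 607 + 5 = 612 Hz.
C is above B, so f_C = 612 + 7 = 619 Hz.

619 Hz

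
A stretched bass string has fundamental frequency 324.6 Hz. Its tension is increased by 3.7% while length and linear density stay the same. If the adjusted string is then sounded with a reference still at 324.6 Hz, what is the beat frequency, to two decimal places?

For a string, f ∝ √T, so the new frequency is 324.6·√1.037 = 330.5506 Hz.
f_beat = |330.5506 − 324.6| = 5.95 Hz.

5.95 Hz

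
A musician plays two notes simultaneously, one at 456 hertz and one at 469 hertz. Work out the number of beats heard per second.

Beats arise from superposition of two nearby frequencies; the beat rate is |f₁ − f₂|.
|456 − 469| = 13 Hz.

13 Hz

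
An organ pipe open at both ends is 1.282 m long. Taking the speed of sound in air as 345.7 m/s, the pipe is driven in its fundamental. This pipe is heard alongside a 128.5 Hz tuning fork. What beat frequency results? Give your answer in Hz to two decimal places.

6.33 Hz

Open pipe: f_n = n·v/(2L) = 1·345.7/(2·1.282) = 134.8284 Hz.
f_beat = |134.8284 − 128.5| = 6.33 Hz.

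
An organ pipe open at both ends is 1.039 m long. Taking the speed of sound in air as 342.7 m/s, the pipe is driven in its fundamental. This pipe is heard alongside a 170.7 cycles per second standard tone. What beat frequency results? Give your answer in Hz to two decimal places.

Open pipe: f_n = n·v/(2L) = 1·342.7/(2·1.039) = 164.9182 Hz.
f_beat = |164.9182 − 170.7| = 5.78 Hz.

5.78 Hz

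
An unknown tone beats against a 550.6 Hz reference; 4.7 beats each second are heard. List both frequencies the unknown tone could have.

545.9 Hz or 555.3 Hz

|f − 550.6| = 4.7, so f = 550.6 ± 4.7.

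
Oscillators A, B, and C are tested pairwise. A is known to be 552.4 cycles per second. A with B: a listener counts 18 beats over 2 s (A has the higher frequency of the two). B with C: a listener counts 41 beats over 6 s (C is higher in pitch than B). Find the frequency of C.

A–B: Beat frequency = 18/2 = 9 Hz.
B is below A, so f_B = 552.4 − 9 = 543.4 Hz.
B–C: Beat frequency = 41/6 = 6.8333 Hz.
C is above B, so f_C = 543.4 + 6.8333 = 550.2333 Hz.

550.2333 Hz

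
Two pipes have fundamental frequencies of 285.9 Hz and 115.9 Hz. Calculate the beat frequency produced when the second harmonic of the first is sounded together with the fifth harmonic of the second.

Second harmonic of the first: 2·285.9 = 571.8 Hz.
Fifth harmonic of the second: 5·115.9 = 579.5 Hz.
f_beat = |571.8 − 579.5| = 7.7 Hz.

7.7 Hz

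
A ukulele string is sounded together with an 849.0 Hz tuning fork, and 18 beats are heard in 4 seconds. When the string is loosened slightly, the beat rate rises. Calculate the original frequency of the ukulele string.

844.5 Hz

Beat frequency = 18/4 = 4.5 Hz.
|f − 849.0| = 4.5, so the ukulele string was at either 844.5 Hz or 853.5 Hz.
Reducing tension lowers a string's frequency; the adjustment lowers the ukulele string's frequency.
The beat rate rose, so the adjustment moved the ukulele string further from 849.0 Hz — it was already below the reference.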